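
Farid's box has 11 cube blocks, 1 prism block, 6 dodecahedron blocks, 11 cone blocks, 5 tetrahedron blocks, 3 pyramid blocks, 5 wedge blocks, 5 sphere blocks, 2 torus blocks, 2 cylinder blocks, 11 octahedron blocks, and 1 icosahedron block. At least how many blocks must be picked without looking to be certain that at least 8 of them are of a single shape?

The 12 shapes are the holes; the blocks drawn are the pigeons.
To avoid 8 of any one shape, the worst case takes at most 7 of each shape, or every block of a shape that has fewer than 7.
That gives 7 + 1 + 6 + 7 + 5 + 3 + 5 + 5 + 2 + 2 + 7 + 1 = 51 blocks with no shape reaching 8.
The next block forces some shape to 8, so 51 + 1 = 52.

52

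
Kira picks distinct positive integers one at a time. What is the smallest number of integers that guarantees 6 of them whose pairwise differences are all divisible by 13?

66

Integers whose pairwise differences are multiples of 13 are exactly those sharing a remainder mod 13. Pigeonhole: the 13 residue classes mod 13 are the pigeonholes.
With 65 integers one could put 5 in each residue class and have no class reach 6.
The 66th integer pushes some class to 6, so 13·5 + 1 = 66.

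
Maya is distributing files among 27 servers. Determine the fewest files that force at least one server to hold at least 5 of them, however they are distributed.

With 108 files one could put exactly 4 in each of the 27 servers, and no server would reach 5.
By the pigeonhole principle, one more file must land in a server that already has 4, giving it 5.
So 27 × 4 + 1 = 109 files are required.

109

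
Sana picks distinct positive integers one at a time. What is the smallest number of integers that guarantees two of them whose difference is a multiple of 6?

Integers whose pairwise differences are multiples of 6 are exactly those sharing a remainder mod 6. The 6 residue classes mod 6 are the pigeonholes.
With 6 integers one could put 1 in each residue class and have no class reach 2.
The 7th integer pushes some class to 2, so 6·1 + 1 = 7.

7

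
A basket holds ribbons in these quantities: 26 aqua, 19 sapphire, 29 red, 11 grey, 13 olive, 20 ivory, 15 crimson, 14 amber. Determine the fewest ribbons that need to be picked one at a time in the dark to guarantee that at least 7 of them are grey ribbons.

143

In the worst case for collecting grey ribbons, every non-grey ribbon comes out first.
There are 26 + 19 + 29 + 13 + 20 + 15 + 14 = 136 non-grey ribbons altogether.
After those, each further ribbon must be grey, so 136 + 7 = 143 draws guarantee 7 grey ribbons.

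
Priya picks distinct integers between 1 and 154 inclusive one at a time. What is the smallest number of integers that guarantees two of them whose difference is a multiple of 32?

Integers whose pairwise differences are multiples of 32 are exactly those sharing a remainder mod 32. Pigeonhole: the 32 residue classes mod 32 are the pigeonholes.
With 32 integers one could put 1 in each residue class and have no class reach 2.
The 33rd integer pushes some class to 2, so 32·1 + 1 = 33.

33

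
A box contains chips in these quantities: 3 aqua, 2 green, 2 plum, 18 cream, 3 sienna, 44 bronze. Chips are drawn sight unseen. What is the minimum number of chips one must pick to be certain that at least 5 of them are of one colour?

By the pigeonhole principle, the 6 colours are the holes; the chips drawn are the pigeons.
To avoid 5 of any one colour, the worst case takes at most 4 of each colour, or every chip of a colour that has fewer than 4.
That gives 3 + 2 + 2 + 4 + 3 + 4 = 18 chips with no colour reaching 5.
The next chip forces some colour to 5, so 18 + 1 = 19.

19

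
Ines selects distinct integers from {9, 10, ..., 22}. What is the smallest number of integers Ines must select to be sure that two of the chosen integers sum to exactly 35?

Group the elements by complementary pair {x, 35−x}: {13,22}, {14,21}, {15,20}, …, giving 5 two-element pairs and 4 integers whose partner 35−x falls outside [9,22].
Treating each of those 9 groups as a pigeonhole, one can pick one integer per group — 9 integers — with no two summing to 35.
The 10th integer lands in an occupied pair, forcing a sum of 35.

10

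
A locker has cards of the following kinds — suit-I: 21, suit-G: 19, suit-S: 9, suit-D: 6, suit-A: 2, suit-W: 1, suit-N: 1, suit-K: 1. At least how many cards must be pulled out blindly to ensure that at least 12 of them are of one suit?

An adversary could hand out at most 11 cards per suit (6 suits run out sooner): 11 + 11 + 9 + 6 + 2 + 1 + 1 + 1 = 42 cards and still no suit has 12.
One more card lands in a suit already at 11, so 43 draws are enough and 42 are not.

43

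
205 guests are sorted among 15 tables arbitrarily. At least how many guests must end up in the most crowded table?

14

By pigeonhole, the 15 tables are the holes and the 205 guests are the pigeons.
If every table held at most 13 guests, the total would be at most 15 × 13 = 195, which is less than 205.
So some table holds at least ⌈205/15⌉ = 14 guests.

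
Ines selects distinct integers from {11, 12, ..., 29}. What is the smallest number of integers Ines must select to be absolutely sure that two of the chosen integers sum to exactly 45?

A set avoiding the sum 45 can contain at most one of each pair {x, 45−x}, plus the 5 elements whose complement lies outside the range.
The integers 11, …, 22 (12 of them) are such a set: any two sum to at least 11+12 = 23 and at most 21+22 = 43 < 45.
Any 13th integer completes one of the 7 pairs, so 13 choices force a sum of 45.

13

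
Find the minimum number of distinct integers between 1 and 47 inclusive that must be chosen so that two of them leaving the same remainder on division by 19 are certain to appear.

20

By pigeonhole, the 19 residue classes mod 19 are the pigeonholes.
With 19 integers one could put 1 in each residue class and have no class reach 2.
The 20th integer pushes some class to 2, so 19·1 + 1 = 20.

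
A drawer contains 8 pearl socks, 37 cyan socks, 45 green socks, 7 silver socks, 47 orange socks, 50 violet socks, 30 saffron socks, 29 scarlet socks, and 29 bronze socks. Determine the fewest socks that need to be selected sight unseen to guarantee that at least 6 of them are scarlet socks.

259

In the worst case for collecting scarlet socks, every non-scarlet sock comes out first.
There are 8 + 37 + 45 + 7 + 47 + 50 + 30 + 29 = 253 non-scarlet socks altogether.
After those, each further sock must be scarlet, so 253 + 6 = 259 draws guarantee 6 scarlet socks.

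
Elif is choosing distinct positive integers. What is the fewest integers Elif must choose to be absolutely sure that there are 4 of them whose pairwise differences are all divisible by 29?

Integers whose pairwise differences are multiples of 29 are exactly those sharing a remainder mod 29. By the pigeonhole principle, the 29 residue classes mod 29 are the pigeonholes.
With 87 integers one could put 3 in each residue class and have no class reach 4.
The 88th integer pushes some class to 4, so 29·3 + 1 = 88.

88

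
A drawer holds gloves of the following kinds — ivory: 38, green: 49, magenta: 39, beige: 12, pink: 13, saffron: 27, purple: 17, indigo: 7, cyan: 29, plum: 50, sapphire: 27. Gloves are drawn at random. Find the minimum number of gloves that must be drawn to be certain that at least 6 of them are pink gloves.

In the worst case for collecting pink gloves, every non-pink glove comes out first.
There are 38 + 49 + 39 + 12 + 27 + 17 + 7 + 29 + 50 + 27 = 295 non-pink gloves altogether.
After those, each further glove must be pink, so 295 + 6 = 301 draws guarantee 6 pink gloves.

301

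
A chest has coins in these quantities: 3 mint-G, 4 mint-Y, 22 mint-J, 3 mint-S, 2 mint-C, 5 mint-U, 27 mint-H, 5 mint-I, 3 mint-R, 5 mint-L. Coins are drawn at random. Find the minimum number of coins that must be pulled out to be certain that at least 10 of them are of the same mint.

49

Put each drawn coin into a box by mint. The largest draw with every box below 10 takes min(count, 9) from each mint; mints with fewer than 9 contribute all they have.
Σ min(cᵢ, 9) = 3 + 4 + 9 + 3 + 2 + 5 + 9 + 5 + 3 + 5 = 48.
Draw number 48 + 1 = 49 must push one box to 10.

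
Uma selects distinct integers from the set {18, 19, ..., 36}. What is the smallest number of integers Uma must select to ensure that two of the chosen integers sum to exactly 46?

15

Two chosen integers sum to 46 exactly when both halves of some pair {x, 46−x} with 18 ≤ x ≤ 46−x ≤ 28 are chosen — 5 such pairs.
The remaining 9 elements (those with no distinct partner in range) can never complete a 46-sum, so the worst case takes all of them and one from each pair: 9 + 5 = 14.
By pigeonhole, the 15th integer has to be the second member of some pair, so 14 + 1 = 15.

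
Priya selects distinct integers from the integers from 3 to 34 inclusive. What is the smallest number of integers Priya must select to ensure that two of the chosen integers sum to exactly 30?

Two chosen integers sum to 30 exactly when both halves of some pair {x, 30−x} with 3 ≤ x ≤ 30−x ≤ 27 are chosen — 12 such pairs.
The remaining 8 elements (those with no distinct partner in range) can never complete a 30-sum, so the worst case takes all of them and one from each pair: 8 + 12 = 20.
By pigeonhole, the 21st integer has to be the second member of some pair, so 20 + 1 = 21.

21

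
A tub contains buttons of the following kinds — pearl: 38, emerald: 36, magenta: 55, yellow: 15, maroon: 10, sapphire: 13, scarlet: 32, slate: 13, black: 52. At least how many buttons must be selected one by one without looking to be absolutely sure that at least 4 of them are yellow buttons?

253

In the worst case for collecting yellow buttons, every non-yellow button comes out first.
There are 38 + 36 + 55 + 10 + 13 + 32 + 13 + 52 = 249 non-yellow buttons altogether.
After those, each further button must be yellow, so 249 + 4 = 253 draws guarantee 4 yellow buttons.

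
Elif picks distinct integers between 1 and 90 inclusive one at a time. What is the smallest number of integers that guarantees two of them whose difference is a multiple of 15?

16

Integers whose pairwise differences are multiples of 15 are exactly those sharing a remainder mod 15. The 15 residue classes mod 15 are the pigeonholes.
With 15 integers one could put 1 in each residue class and have no class reach 2.
The 16th integer pushes some class to 2, so 15·1 + 1 = 16.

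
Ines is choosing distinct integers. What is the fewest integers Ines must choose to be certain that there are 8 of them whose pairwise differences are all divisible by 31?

Integers whose pairwise differences are multiples of 31 are exactly those sharing a remainder mod 31. By pigeonhole, the 31 residue classes mod 31 are the pigeonholes.
With 217 integers one could put 7 in each residue class and have no class reach 8.
The 218th integer pushes some class to 8, so 31·7 + 1 = 218.

218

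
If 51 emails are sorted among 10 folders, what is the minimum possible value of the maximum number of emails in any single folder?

6

The 10 folders are the holes and the 51 emails are the pigeons.
If every folder held at most 5 emails, the total would be at most 10 × 5 = 50, which is less than 51.
So some folder holds at least ⌈51/10⌉ = 6 emails.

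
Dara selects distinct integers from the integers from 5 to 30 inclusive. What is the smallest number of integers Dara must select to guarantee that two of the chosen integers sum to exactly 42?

Group the elements by complementary pair {x, 42−x}: {12,30}, {13,29}, {14,28}, …, giving 9 two-element pairs; the single value 21 (it cannot pair with itself since the integers are distinct); and 7 integers whose partner 42−x falls outside [5,30].
By the pigeonhole principle, treating each of those 17 groups as a pigeonhole, one can pick one integer per group — 17 integers — with no two summing to 42.
The 18th integer lands in an occupied pair, forcing a sum of 42.

18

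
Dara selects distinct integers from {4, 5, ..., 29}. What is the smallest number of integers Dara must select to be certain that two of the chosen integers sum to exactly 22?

20

Group the elements by complementary pair {x, 22−x}: {4,18}, {5,17}, {6,16}, …, giving 7 two-element pairs, the single value 11 (it cannot pair with itself since the integers are distinct), and 11 integers whose partner 22−x falls outside [4,29].
Treating each of those 19 groups as a pigeonhole, one can pick one integer per group — 19 integers — with no two summing to 22.
The 20th integer lands in an occupied pair, forcing a sum of 22.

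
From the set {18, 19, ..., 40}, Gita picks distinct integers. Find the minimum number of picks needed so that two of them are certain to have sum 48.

A set avoiding the sum 48 can contain at most one of each pair {x, 48−x}, plus the 11 elements whose complement lies outside the range or equal to its own complement.
The integers 24, …, 40 (17 of them) are such a set: any two sum to at least 24+25 = 49 > 48.
Any 18th integer completes one of the 6 pairs, so 18 choices force a sum of 48.

18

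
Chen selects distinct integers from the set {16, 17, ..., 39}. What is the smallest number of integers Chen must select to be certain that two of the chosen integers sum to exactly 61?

16

A set avoiding the sum 61 can contain at most one of each pair {x, 61−x}, plus the 6 elements whose complement lies outside the range.
The integers 16, …, 30 (15 of them) are such a set: any two sum to at least 16+17 = 33 and at most 29+30 = 59 < 61.
By pigeonhole, any 16th integer completes one of the 9 pairs, so 16 choices force a sum of 61.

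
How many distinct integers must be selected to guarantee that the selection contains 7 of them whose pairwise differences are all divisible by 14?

Integers whose pairwise differences are multiples of 14 are exactly those sharing a remainder mod 14. The 14 residue classes mod 14 are the pigeonholes.
With 84 integers one could put 6 in each residue class and have no class reach 7.
The 85th integer pushes some class to 7, so 14·6 + 1 = 85.

85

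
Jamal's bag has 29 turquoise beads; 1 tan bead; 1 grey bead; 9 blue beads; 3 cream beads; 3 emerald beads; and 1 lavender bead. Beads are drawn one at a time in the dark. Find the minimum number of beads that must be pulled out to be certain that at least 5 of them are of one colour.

Put each drawn bead into a box by colour. The largest draw with every box below 5 takes min(count, 4) from each colour; colours with fewer than 4 contribute all they have.
Σ min(cᵢ, 4) = 4 + 1 + 1 + 4 + 3 + 3 + 1 = 17.
Draw number 17 + 1 = 18 must push one box to 5.

18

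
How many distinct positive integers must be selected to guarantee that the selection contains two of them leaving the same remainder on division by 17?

The 17 residue classes mod 17 are the pigeonholes.
With 17 integers one could put 1 in each residue class and have no class reach 2.
The 18th integer pushes some class to 2, so 17·1 + 1 = 18.

18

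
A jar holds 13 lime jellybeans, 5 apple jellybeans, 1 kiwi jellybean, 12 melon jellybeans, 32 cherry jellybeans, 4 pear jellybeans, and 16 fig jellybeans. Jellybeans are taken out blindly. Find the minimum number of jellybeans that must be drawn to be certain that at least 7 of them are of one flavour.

35

The 7 flavours are the holes; the jellybeans drawn are the pigeons.
To avoid 7 of any one flavour, the worst case takes at most 6 of each flavour, or every jellybean of a flavour that has fewer than 6.
That gives 6 + 5 + 1 + 6 + 6 + 4 + 6 = 34 jellybeans with no flavour reaching 7.
The next jellybean forces some flavour to 7, so 34 + 1 = 35.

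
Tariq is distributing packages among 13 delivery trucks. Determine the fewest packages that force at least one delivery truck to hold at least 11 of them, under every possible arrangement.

131

With 130 packages one could put exactly 10 in each of the 13 delivery trucks, and no delivery truck would reach 11.
One more package must land in a delivery truck that already has 10, giving it 11.
So 13 × 10 + 1 = 131 packages are required.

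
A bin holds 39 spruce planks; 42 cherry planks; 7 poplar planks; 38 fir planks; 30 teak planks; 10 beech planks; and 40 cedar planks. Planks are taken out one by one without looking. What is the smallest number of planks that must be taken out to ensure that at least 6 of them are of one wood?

An adversary could hand out at most 5 planks per wood: 5 + 5 + 5 + 5 + 5 + 5 + 5 = 35 planks and still no wood has 6.
By pigeonhole, one more plank lands in a wood already at 5, so 36 draws are enough and 35 are not.

36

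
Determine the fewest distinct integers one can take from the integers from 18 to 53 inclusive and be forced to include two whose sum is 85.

26

Two chosen integers sum to 85 exactly when both halves of some pair {x, 85−x} with 32 ≤ x ≤ 85−x ≤ 53 are chosen — 11 such pairs.
The remaining 14 elements (those with no distinct partner in range) can never complete a 85-sum, so the worst case takes all of them and one from each pair: 14 + 11 = 25.
By pigeonhole, the 26th integer has to be the second member of some pair, so 25 + 1 = 26.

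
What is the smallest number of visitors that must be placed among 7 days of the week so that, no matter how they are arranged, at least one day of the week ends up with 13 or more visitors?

With 84 visitors one could put exactly 12 in each of the 7 days of the week, and no day of the week would reach 13.
One more visitor must land in a day of the week that already has 12, giving it 13.
So 7 × 12 + 1 = 85 visitors are required.

85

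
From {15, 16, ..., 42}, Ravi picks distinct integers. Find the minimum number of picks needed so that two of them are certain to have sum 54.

A set avoiding the sum 54 can contain at most one of each pair {x, 54−x}, plus the 4 elements whose complement lies outside the range or equal to its own complement.
The integers 27, …, 42 (16 of them) are such a set: any two sum to at least 27+28 = 55 > 54.
Pigeonhole: any 17th integer completes one of the 12 pairs, so 17 choices force a sum of 54.

17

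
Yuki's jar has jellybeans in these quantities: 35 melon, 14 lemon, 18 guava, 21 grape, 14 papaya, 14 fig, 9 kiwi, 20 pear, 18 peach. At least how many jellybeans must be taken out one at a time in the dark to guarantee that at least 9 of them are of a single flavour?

An adversary could hand out at most 8 jellybeans per flavour: 8 + 8 + 8 + 8 + 8 + 8 + 8 + 8 + 8 = 72 jellybeans and still no flavour has 9.
One more jellybean lands in a flavour already at 8, so 73 draws are enough and 72 are not.

73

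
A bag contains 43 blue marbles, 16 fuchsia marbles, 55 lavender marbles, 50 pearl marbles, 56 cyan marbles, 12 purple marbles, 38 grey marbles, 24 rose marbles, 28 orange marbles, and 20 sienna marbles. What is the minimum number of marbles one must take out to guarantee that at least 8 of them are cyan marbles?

In the worst case for collecting cyan marbles, every non-cyan marble comes out first.
There are 43 + 16 + 55 + 50 + 12 + 38 + 24 + 28 + 20 = 286 non-cyan marbles altogether.
After those, each further marble must be cyan, so 286 + 8 = 294 draws guarantee 8 cyan marbles.

294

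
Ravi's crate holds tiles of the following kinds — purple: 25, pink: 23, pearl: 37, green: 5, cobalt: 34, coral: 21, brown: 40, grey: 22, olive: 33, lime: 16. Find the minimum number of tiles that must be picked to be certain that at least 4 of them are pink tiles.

In the worst case for collecting pink tiles, every non-pink tile comes out first.
There are 25 + 37 + 5 + 34 + 21 + 40 + 22 + 33 + 16 = 233 non-pink tiles altogether.
After those, each further tile must be pink, so 233 + 4 = 237 draws guarantee 4 pink tiles.

237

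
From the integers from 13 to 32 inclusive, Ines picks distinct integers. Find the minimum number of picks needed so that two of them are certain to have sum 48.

13

A set avoiding the sum 48 can contain at most one of each pair {x, 48−x}, plus the 4 elements whose complement lies outside the range or equal to its own complement.
The integers 13, …, 24 (12 of them) are such a set: any two sum to at least 13+14 = 27 and at most 23+24 = 47 < 48.
Any 13th integer completes one of the 8 pairs, so 13 choices force a sum of 48.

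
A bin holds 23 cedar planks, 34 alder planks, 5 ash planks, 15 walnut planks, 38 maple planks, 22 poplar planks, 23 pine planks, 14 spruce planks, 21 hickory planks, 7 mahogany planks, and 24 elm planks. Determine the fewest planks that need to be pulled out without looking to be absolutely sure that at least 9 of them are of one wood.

85

Pigeonhole: put each drawn plank into a box by wood. The largest draw with every box below 9 takes min(count, 8) from each wood; woods with fewer than 8 contribute all they have.
Σ min(cᵢ, 8) = 8 + 8 + 5 + 8 + 8 + 8 + 8 + 8 + 8 + 7 + 8 = 84.
Draw number 84 + 1 = 85 must push one box to 9.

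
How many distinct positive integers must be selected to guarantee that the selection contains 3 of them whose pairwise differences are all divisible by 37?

Integers whose pairwise differences are multiples of 37 are exactly those sharing a remainder mod 37. By the pigeonhole principle, the 37 residue classes mod 37 are the pigeonholes.
With 74 integers one could put 2 in each residue class and have no class reach 3.
The 75th integer pushes some class to 3, so 37·2 + 1 = 75.

75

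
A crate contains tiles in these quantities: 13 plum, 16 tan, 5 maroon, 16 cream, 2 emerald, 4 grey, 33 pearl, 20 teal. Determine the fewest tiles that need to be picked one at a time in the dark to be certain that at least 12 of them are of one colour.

An adversary could hand out at most 11 tiles per colour (maroon, emerald, grey run out sooner): 11 + 11 + 5 + 11 + 2 + 4 + 11 + 11 = 66 tiles and still no colour has 12.
One more tile lands in a colour already at 11, so 67 draws are enough and 66 are not.

67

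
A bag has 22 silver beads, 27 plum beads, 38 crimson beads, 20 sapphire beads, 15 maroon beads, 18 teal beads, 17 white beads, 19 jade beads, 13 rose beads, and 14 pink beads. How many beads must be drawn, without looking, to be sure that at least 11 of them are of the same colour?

By the pigeonhole principle, put each drawn bead into a box by colour. The largest draw with every box below 11 takes min(count, 10) from each colour.
Σ min(cᵢ, 10) = 10 + 10 + 10 + 10 + 10 + 10 + 10 + 10 + 10 + 10 = 100.
Draw number 100 + 1 = 101 must push one box to 11.

101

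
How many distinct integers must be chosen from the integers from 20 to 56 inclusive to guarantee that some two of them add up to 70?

23

Two chosen integers sum to 70 exactly when both halves of some pair {x, 70−x} with 20 ≤ x ≤ 70−x ≤ 50 are chosen — 15 such pairs.
The remaining 7 elements (those with no distinct partner in range) can never complete a 70-sum, so the worst case takes all of them and one from each pair: 7 + 15 = 22.
The 23rd integer has to be the second member of some pair, so 22 + 1 = 23.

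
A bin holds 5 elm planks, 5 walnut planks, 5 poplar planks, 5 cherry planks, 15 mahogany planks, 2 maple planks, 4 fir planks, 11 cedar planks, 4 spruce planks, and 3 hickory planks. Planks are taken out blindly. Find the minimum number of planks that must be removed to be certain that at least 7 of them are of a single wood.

46

By the pigeonhole principle, the 10 woods are the holes; the planks drawn are the pigeons.
To avoid 7 of any one wood, the worst case takes at most 6 of each wood, or every plank of a wood that has fewer than 6.
That gives 5 + 5 + 5 + 5 + 6 + 2 + 4 + 6 + 4 + 3 = 45 planks with no wood reaching 7.
The next plank forces some wood to 7, so 45 + 1 = 46.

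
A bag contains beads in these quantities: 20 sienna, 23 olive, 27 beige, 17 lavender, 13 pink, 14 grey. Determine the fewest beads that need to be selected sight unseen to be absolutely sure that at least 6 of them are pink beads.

107

In the worst case for collecting pink beads, every non-pink bead comes out first.
There are 20 + 23 + 27 + 17 + 14 = 101 non-pink beads altogether.
After those, each further bead must be pink, so 101 + 6 = 107 draws guarantee 6 pink beads.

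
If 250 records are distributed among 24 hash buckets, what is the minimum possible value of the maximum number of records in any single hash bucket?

11

By pigeonhole, the 24 hash buckets are the holes and the 250 records are the pigeons.
If every hash bucket held at most 10 records, the total would be at most 24 × 10 = 240, which is less than 250.
So some hash bucket holds at least ⌈250/24⌉ = 11 records.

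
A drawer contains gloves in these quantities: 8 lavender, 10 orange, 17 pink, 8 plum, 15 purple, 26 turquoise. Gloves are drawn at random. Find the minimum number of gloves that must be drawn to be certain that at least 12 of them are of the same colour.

60

Put each drawn glove into a box by colour. The largest draw with every box below 12 takes min(count, 11) from each colour; colours with fewer than 11 contribute all they have.
Σ min(cᵢ, 11) = 8 + 10 + 11 + 8 + 11 + 11 = 59.
Draw number 59 + 1 = 60 must push one box to 12.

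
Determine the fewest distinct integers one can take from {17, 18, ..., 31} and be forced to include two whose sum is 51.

10

Group the elements by complementary pair {x, 51−x}: {20,31}, {21,30}, {22,29}, …, giving 6 two-element pairs and 3 integers whose partner 51−x falls outside [17,31].
Treating each of those 9 groups as a pigeonhole, one can pick one integer per group — 9 integers — with no two summing to 51.
The 10th integer lands in an occupied pair, forcing a sum of 51.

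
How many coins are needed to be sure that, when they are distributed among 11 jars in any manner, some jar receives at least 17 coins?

177

With 176 coins one could put exactly 16 in each of the 11 jars, and no jar would reach 17.
One more coin must land in a jar that already has 16, giving it 17.
So 11 × 16 + 1 = 177 coins are required.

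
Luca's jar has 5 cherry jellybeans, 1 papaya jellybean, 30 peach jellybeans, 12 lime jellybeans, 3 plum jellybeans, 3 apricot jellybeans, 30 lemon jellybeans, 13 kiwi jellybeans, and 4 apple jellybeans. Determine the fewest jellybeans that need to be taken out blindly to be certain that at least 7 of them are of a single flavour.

41

By the pigeonhole principle, put each drawn jellybean into a box by flavour. The largest draw with every box below 7 takes min(count, 6) from each flavour; flavours with fewer than 6 contribute all they have.
Σ min(cᵢ, 6) = 5 + 1 + 6 + 6 + 3 + 3 + 6 + 6 + 4 = 40.
Draw number 40 + 1 = 41 must push one box to 7.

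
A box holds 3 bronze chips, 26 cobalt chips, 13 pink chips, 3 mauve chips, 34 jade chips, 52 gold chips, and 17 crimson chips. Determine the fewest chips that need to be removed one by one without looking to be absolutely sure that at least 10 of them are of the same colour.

An adversary could hand out at most 9 chips per colour (bronze, mauve run out sooner): 3 + 9 + 9 + 3 + 9 + 9 + 9 = 51 chips and still no colour has 10.
One more chip lands in a colour already at 9, so 52 draws are enough and 51 are not.

52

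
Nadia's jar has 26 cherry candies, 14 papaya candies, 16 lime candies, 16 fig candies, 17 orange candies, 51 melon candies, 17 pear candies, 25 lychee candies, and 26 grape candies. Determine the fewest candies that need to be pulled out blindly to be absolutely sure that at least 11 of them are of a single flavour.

91

An adversary could hand out at most 10 candies per flavour: 10 + 10 + 10 + 10 + 10 + 10 + 10 + 10 + 10 = 90 candies and still no flavour has 11.
By pigeonhole, one more candy lands in a flavour already at 10, so 91 draws are enough and 90 are not.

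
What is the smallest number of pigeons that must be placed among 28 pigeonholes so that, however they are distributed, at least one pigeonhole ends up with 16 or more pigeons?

With 420 pigeons one could put exactly 15 in each of the 28 pigeonholes, and no pigeonhole would reach 16.
By pigeonhole, one more pigeon must land in a pigeonhole that already has 15, giving it 16.
So 28 × 15 + 1 = 421 pigeons are required.

421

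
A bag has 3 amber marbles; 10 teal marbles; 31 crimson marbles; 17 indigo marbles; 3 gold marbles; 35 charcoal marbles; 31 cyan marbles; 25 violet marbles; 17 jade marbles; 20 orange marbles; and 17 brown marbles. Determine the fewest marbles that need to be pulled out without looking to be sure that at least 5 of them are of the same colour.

By the pigeonhole principle, the 11 colours are the holes; the marbles drawn are the pigeons.
To avoid 5 of any one colour, the worst case takes at most 4 of each colour, or every marble of a colour that has fewer than 4.
That gives 3 + 4 + 4 + 4 + 3 + 4 + 4 + 4 + 4 + 4 + 4 = 42 marbles with no colour reaching 5.
The next marble forces some colour to 5, so 42 + 1 = 43.

43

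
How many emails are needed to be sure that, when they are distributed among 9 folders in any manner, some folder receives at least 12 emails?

With 99 emails one could put exactly 11 in each of the 9 folders, and no folder would reach 12.
One more email must land in a folder that already has 11, giving it 12.
So 9 × 11 + 1 = 100 emails are required.

100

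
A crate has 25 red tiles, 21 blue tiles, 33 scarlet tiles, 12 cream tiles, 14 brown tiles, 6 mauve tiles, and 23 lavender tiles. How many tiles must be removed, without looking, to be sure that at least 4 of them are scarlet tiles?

In the worst case for collecting scarlet tiles, every non-scarlet tile comes out first.
There are 25 + 21 + 12 + 14 + 6 + 23 = 101 non-scarlet tiles altogether.
After those, each further tile must be scarlet, so 101 + 4 = 105 draws guarantee 4 scarlet tiles.

105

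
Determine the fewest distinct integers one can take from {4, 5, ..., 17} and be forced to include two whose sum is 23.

9

Group the elements by complementary pair {x, 23−x}: {6,17}, {7,16}, {8,15}, …, giving 6 two-element pairs and 2 integers whose partner 23−x falls outside [4,17].
Treating each of those 8 groups as a pigeonhole, one can pick one integer per group — 8 integers — with no two summing to 23.
The 9th integer lands in an occupied pair, forcing a sum of 23.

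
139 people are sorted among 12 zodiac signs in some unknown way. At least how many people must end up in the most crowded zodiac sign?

The 12 zodiac signs are the holes and the 139 people are the pigeons.
If every zodiac sign held at most 11 people, the total would be at most 12 × 11 = 132, which is less than 139.
So some zodiac sign holds at least ⌈139/12⌉ = 12 people.

12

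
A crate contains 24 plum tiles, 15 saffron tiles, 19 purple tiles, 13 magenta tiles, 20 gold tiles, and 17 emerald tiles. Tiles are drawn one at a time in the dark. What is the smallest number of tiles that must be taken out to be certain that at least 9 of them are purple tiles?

98

In the worst case for collecting purple tiles, every non-purple tile comes out first.
There are 24 + 15 + 13 + 20 + 17 = 89 non-purple tiles altogether.
After those, each further tile must be purple, so 89 + 9 = 98 draws guarantee 9 purple tiles.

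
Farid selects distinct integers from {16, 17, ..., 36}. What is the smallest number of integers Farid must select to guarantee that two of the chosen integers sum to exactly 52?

Group the elements by complementary pair {x, 52−x}: {16,36}, {17,35}, {18,34}, …, giving 10 two-element pairs and the single value 26 (it cannot pair with itself since the integers are distinct).
Pigeonhole: treating each of those 11 groups as a pigeonhole, one can pick one integer per group — 11 integers — with no two summing to 52.
The 12th integer lands in an occupied pair, forcing a sum of 52.

12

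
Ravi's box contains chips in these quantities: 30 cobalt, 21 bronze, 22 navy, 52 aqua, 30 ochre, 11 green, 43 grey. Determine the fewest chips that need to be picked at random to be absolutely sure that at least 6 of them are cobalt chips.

In the worst case for collecting cobalt chips, every non-cobalt chip comes out first.
There are 21 + 22 + 52 + 30 + 11 + 43 = 179 non-cobalt chips altogether.
After those, each further chip must be cobalt, so 179 + 6 = 185 draws guarantee 6 cobalt chips.

185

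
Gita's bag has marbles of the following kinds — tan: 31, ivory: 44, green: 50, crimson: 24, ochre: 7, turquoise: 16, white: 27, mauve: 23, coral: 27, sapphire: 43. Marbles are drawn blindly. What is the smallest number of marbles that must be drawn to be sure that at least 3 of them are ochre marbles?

288

In the worst case for collecting ochre marbles, every non-ochre marble comes out first.
There are 31 + 44 + 50 + 24 + 16 + 27 + 23 + 27 + 43 = 285 non-ochre marbles altogether.
After those, each further marble must be ochre, so 285 + 3 = 288 draws guarantee 3 ochre marbles.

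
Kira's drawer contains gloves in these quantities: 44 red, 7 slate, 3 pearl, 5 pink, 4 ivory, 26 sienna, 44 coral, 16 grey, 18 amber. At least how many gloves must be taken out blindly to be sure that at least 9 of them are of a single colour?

The 9 colours are the holes; the gloves drawn are the pigeons.
To avoid 9 of any one colour, the worst case takes at most 8 of each colour, or every glove of a colour that has fewer than 8.
That gives 8 + 7 + 3 + 5 + 4 + 8 + 8 + 8 + 8 = 59 gloves with no colour reaching 9.
The next glove forces some colour to 9, so 59 + 1 = 60.

60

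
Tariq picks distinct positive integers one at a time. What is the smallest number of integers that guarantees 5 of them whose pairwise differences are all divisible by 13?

53

Integers whose pairwise differences are multiples of 13 are exactly those sharing a remainder mod 13. The 13 residue classes mod 13 are the pigeonholes.
With 52 integers one could put 4 in each residue class and have no class reach 5.
The 53rd integer pushes some class to 5, so 13·4 + 1 = 53.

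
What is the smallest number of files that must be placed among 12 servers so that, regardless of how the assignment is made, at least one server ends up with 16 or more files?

181

With 180 files one could put exactly 15 in each of the 12 servers, and no server would reach 16.
One more file must land in a server that already has 15, giving it 16.
So 12 × 15 + 1 = 181 files are required.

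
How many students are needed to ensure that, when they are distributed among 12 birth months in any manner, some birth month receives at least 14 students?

With 156 students one could put exactly 13 in each of the 12 birth months, and no birth month would reach 14.
One more student must land in a birth month that already has 13, giving it 14.
So 12 × 13 + 1 = 157 students are required.

157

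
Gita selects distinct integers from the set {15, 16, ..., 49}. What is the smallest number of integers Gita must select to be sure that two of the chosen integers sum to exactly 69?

Two chosen integers sum to 69 exactly when both halves of some pair {x, 69−x} with 20 ≤ x ≤ 69−x ≤ 49 are chosen — 15 such pairs.
The remaining 5 elements (those with no distinct partner in range) can never complete a 69-sum, so the worst case takes all of them and one from each pair: 5 + 15 = 20.
The 21st integer has to be the second member of some pair, so 20 + 1 = 21.

21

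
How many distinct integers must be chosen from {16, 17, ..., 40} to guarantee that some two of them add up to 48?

18

A set avoiding the sum 48 can contain at most one of each pair {x, 48−x}, plus the 9 elements whose complement lies outside the range or equal to its own complement.
The integers 24, …, 40 (17 of them) are such a set: any two sum to at least 24+25 = 49 > 48.
Any 18th integer completes one of the 8 pairs, so 18 choices force a sum of 48.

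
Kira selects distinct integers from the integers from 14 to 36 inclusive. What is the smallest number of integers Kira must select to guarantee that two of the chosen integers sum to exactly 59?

17

A set avoiding the sum 59 can contain at most one of each pair {x, 59−x}, plus the 9 elements whose complement lies outside the range.
The integers 14, …, 29 (16 of them) are such a set: any two sum to at least 14+15 = 29 and at most 28+29 = 57 < 59.
Any 17th integer completes one of the 7 pairs, so 17 choices force a sum of 59.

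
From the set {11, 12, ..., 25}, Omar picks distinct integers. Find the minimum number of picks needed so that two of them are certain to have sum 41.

Two chosen integers sum to 41 exactly when both halves of some pair {x, 41−x} with 16 ≤ x ≤ 41−x ≤ 25 are chosen — 5 such pairs.
The remaining 5 elements (those with no distinct partner in range) can never complete a 41-sum, so the worst case takes all of them and one from each pair: 5 + 5 = 10.
By the pigeonhole principle, the 11th integer has to be the second member of some pair, so 10 + 1 = 11.

11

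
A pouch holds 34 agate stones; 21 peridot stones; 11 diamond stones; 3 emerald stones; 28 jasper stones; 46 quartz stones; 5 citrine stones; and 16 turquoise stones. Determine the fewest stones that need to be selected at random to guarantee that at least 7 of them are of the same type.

45

By the pigeonhole principle, the 8 types are the holes; the stones drawn are the pigeons.
To avoid 7 of any one type, the worst case takes at most 6 of each type, or every stone of a type that has fewer than 6.
That gives 6 + 6 + 6 + 3 + 6 + 6 + 5 + 6 = 44 stones with no type reaching 7.
The next stone forces some type to 7, so 44 + 1 = 45.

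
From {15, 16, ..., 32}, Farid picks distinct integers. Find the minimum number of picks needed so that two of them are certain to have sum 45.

11

Two chosen integers sum to 45 exactly when both halves of some pair {x, 45−x} with 15 ≤ x ≤ 45−x ≤ 30 are chosen — 8 such pairs.
The remaining 2 elements (those with no distinct partner in range) can never complete a 45-sum, so the worst case takes all of them and one from each pair: 2 + 8 = 10.
By pigeonhole, the 11th integer has to be the second member of some pair, so 10 + 1 = 11.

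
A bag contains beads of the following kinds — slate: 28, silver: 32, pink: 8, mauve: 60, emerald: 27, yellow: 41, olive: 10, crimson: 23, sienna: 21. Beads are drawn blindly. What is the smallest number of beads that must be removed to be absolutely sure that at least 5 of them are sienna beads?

234

In the worst case for collecting sienna beads, every non-sienna bead comes out first.
There are 28 + 32 + 8 + 60 + 27 + 41 + 10 + 23 = 229 non-sienna beads altogether.
After those, each further bead must be sienna, so 229 + 5 = 234 draws guarantee 5 sienna beads.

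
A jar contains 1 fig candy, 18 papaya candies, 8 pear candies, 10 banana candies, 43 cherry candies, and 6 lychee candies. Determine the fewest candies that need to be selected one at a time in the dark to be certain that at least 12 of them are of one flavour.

By pigeonhole, put each drawn candy into a box by flavour. The largest draw with every box below 12 takes min(count, 11) from each flavour; flavours with fewer than 11 contribute all they have.
Σ min(cᵢ, 11) = 1 + 11 + 8 + 10 + 11 + 6 = 47.
Draw number 47 + 1 = 48 must push one box to 12.

48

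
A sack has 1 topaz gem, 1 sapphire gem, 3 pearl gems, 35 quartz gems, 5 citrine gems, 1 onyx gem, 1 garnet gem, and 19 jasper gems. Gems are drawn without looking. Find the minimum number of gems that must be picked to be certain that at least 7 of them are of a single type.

An adversary could hand out at most 6 gems per type (6 types run out sooner): 1 + 1 + 3 + 6 + 5 + 1 + 1 + 6 = 24 gems and still no type has 7.
One more gem lands in a type already at 6, so 25 draws are enough and 24 are not.

25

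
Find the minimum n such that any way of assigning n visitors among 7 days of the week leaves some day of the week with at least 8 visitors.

With 49 visitors one could put exactly 7 in each of the 7 days of the week, and no day of the week would reach 8.
Pigeonhole: one more visitor must land in a day of the week that already has 7, giving it 8.
So 7 × 7 + 1 = 50 visitors are required.

50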